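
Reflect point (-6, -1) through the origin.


Reflection through origin: (x, y) -> (-x, -y)
(-6, -1) -> (6, 1)

(6, 1)


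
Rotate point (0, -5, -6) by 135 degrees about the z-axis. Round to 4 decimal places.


x' = 0*cos(135) - -5*sin(135) = 3.5355
y' = 0*sin(135) + -5*cos(135) = 3.5355
z' = -6

(3.5355, 3.5355, -6)


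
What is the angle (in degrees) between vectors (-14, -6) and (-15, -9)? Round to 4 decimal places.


dot = -14*-15 + -6*-9 = 264
|u| = 15.2315, |v| = 17.4929
cos(angle) = 0.9908
angle = 7.7652 degrees

7.7652 degrees


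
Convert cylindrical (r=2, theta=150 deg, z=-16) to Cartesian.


x = 2 * cos(150) = -1.7321
y = 2 * sin(150) = 1
z = -16

(-1.7321, 1, -16)


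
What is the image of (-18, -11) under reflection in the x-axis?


Reflection across x-axis: (x, y) -> (x, -y)
(-18, -11) -> (-18, 11)

(-18, 11)


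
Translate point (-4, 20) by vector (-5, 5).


Translation: (x+dx, y+dy) = (-4+-5, 20+5) = (-9, 25)

(-9, 25)


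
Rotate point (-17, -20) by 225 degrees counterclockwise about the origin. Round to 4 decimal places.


x' = -17*cos(225) - -20*sin(225) = -2.1213
y' = -17*sin(225) + -20*cos(225) = 26.163

(-2.1213, 26.163)


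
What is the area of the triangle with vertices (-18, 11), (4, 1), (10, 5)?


Area = |x1(y2-y3) + x2(y3-y1) + x3(y1-y2)| / 2
= |-18*(1-5) + 4*(5-11) + 10*(11-1)| / 2
= 74

74


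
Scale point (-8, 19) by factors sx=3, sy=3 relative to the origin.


Scaling: (x*sx, y*sy) = (-8*3, 19*3) = (-24, 57)

(-24, 57)


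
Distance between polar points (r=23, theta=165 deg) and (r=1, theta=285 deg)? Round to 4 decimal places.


d = sqrt(r1^2 + r2^2 - 2*r1*r2*cos(t2-t1))
d = sqrt(23^2 + 1^2 - 2*23*1*cos(285-165)) = 23.516

23.516


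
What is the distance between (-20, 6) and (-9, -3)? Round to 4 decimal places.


d = sqrt((-9--20)^2 + (-3-6)^2) = 14.2127

14.2127


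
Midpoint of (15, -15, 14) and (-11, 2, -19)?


Midpoint = ((15+-11)/2, (-15+2)/2, (14+-19)/2) = (2, -6.5, -2.5)

(2, -6.5, -2.5)


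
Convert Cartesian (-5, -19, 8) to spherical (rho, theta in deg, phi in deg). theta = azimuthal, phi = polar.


rho = sqrt((-5)^2 + (-19)^2 + 8^2) = 21.2132
theta = atan2(-19, -5) = 255.2564 deg
phi = acos(8/21.2132) = 67.8444 deg

rho = 21.2132, theta = 255.2564 deg, phi = 67.8444 deg


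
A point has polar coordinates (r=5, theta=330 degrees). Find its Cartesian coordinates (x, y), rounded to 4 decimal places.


x = 5 * cos(330) = 4.3301
y = 5 * sin(330) = -2.5

(4.3301, -2.5)


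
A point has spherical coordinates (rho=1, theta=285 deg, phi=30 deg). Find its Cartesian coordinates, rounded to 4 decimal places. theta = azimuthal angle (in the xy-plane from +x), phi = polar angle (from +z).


x = 1 * sin(30) * cos(285) = 0.1294
y = 1 * sin(30) * sin(285) = -0.483
z = 1 * cos(30) = 0.866

(0.1294, -0.483, 0.866)


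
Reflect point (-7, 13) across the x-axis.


Reflection across x-axis: (x, y) -> (x, -y)
(-7, 13) -> (-7, -13)

(-7, -13)


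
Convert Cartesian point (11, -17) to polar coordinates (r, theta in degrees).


r = sqrt(11^2 + (-17)^2) = 20.2485
theta = atan2(-17, 11) = 302.9052 degrees

r = 20.2485, theta = 302.9052 degrees


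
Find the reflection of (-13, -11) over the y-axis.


Reflection across y-axis: (x, y) -> (-x, y)
(-13, -11) -> (13, -11)

(13, -11)


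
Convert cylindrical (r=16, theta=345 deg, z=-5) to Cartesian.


x = 16 * cos(345) = 15.4548
y = 16 * sin(345) = -4.1411
z = -5

(15.4548, -4.1411, -5)


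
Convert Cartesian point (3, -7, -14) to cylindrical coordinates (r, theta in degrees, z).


r = sqrt(3^2 + (-7)^2) = 7.6158
theta = atan2(-7, 3) = 293.1986 deg
z = -14

r = 7.6158, theta = 293.1986 deg, z = -14


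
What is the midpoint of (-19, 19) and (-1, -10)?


Midpoint = ((-19+-1)/2, (19+-10)/2) = (-10, 4.5)

(-10, 4.5)


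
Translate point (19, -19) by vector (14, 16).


Translation: (x+dx, y+dy) = (19+14, -19+16) = (33, -3)

(33, -3)


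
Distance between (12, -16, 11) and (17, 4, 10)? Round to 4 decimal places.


d = sqrt((17-12)^2 + (4--16)^2 + (10-11)^2) = 20.6398

20.6398


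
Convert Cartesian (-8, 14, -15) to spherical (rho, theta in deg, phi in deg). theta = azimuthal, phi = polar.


rho = sqrt((-8)^2 + 14^2 + (-15)^2) = 22.0227
theta = atan2(14, -8) = 119.7449 deg
phi = acos(-15/22.0227) = 132.9308 deg

rho = 22.0227, theta = 119.7449 deg, phi = 132.9308 deg


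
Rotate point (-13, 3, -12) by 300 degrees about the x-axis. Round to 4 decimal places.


x' = -13
y' = 3*cos(300) - -12*sin(300) = -8.8923
z' = 3*sin(300) + -12*cos(300) = -8.5981

(-13, -8.8923, -8.5981)


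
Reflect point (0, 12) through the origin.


Reflection through origin: (x, y) -> (-x, -y)
(0, 12) -> (0, -12)

(0, -12)


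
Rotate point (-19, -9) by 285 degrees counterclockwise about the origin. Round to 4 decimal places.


x' = -19*cos(285) - -9*sin(285) = -13.6109
y' = -19*sin(285) + -9*cos(285) = 16.0232

(-13.6109, 16.0232)


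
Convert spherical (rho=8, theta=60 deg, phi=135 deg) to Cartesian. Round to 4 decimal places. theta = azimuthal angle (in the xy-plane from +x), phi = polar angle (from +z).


x = 8 * sin(135) * cos(60) = 2.8284
y = 8 * sin(135) * sin(60) = 4.899
z = 8 * cos(135) = -5.6569

(2.8284, 4.899, -5.6569)


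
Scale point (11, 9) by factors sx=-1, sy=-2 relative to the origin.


Scaling: (x*sx, y*sy) = (11*-1, 9*-2) = (-11, -18)

(-11, -18)


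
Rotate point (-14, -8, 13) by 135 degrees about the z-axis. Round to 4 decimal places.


x' = -14*cos(135) - -8*sin(135) = 15.5563
y' = -14*sin(135) + -8*cos(135) = -4.2426
z' = 13

(15.5563, -4.2426, 13)


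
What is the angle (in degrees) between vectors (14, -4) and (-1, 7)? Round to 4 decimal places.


dot = 14*-1 + -4*7 = -42
|u| = 14.5602, |v| = 7.0711
cos(angle) = -0.4079
angle = 114.0755 degrees

114.0755 degrees


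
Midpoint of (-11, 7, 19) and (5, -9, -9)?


Midpoint = ((-11+5)/2, (7+-9)/2, (19+-9)/2) = (-3, -1, 5)

(-3, -1, 5)


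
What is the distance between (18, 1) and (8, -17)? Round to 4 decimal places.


d = sqrt((8-18)^2 + (-17-1)^2) = 20.5913

20.5913


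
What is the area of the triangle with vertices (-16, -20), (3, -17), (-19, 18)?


Area = |x1(y2-y3) + x2(y3-y1) + x3(y1-y2)| / 2
= |-16*(-17-18) + 3*(18--20) + -19*(-20--17)| / 2
= 365.5

365.5


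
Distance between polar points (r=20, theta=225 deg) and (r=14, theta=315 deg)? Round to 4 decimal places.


d = sqrt(r1^2 + r2^2 - 2*r1*r2*cos(t2-t1))
d = sqrt(20^2 + 14^2 - 2*20*14*cos(315-225)) = 24.4131

24.4131


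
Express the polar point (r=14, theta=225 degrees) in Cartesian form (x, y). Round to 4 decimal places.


x = 14 * cos(225) = -9.8995
y = 14 * sin(225) = -9.8995

(-9.8995, -9.8995)


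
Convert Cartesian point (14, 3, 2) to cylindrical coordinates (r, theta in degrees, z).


r = sqrt(14^2 + 3^2) = 14.3178
theta = atan2(3, 14) = 12.0948 deg
z = 2

r = 14.3178, theta = 12.0948 deg, z = 2


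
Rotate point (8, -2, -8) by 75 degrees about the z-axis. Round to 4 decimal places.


x' = 8*cos(75) - -2*sin(75) = 4.0024
y' = 8*sin(75) + -2*cos(75) = 7.2098
z' = -8

(4.0024, 7.2098, -8)


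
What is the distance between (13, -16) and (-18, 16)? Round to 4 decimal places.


d = sqrt((-18-13)^2 + (16--16)^2) = 44.5533

44.5533


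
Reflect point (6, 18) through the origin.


Reflection through origin: (x, y) -> (-x, -y)
(6, 18) -> (-6, -18)

(-6, -18)


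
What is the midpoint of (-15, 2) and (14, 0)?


Midpoint = ((-15+14)/2, (2+0)/2) = (-0.5, 1)

(-0.5, 1)


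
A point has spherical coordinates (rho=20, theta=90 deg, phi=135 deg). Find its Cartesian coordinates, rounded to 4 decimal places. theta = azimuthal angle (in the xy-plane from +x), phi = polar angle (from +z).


x = 20 * sin(135) * cos(90) = 0
y = 20 * sin(135) * sin(90) = 14.1421
z = 20 * cos(135) = -14.1421

(0, 14.1421, -14.1421)


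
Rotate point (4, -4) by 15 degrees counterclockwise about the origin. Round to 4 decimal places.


x' = 4*cos(15) - -4*sin(15) = 4.899
y' = 4*sin(15) + -4*cos(15) = -2.8284

(4.899, -2.8284)


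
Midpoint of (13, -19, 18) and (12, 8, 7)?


Midpoint = ((13+12)/2, (-19+8)/2, (18+7)/2) = (12.5, -5.5, 12.5)

(12.5, -5.5, 12.5)


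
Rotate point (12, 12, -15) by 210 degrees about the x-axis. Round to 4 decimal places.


x' = 12
y' = 12*cos(210) - -15*sin(210) = -17.8923
z' = 12*sin(210) + -15*cos(210) = 6.9904

(12, -17.8923, 6.9904)


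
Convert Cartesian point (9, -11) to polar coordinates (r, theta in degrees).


r = sqrt(9^2 + (-11)^2) = 14.2127
theta = atan2(-11, 9) = 309.2894 degrees

r = 14.2127, theta = 309.2894 degrees


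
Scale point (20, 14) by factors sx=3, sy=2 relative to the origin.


Scaling: (x*sx, y*sy) = (20*3, 14*2) = (60, 28)

(60, 28)


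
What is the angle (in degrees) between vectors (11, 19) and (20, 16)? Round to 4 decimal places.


dot = 11*20 + 19*16 = 524
|u| = 21.9545, |v| = 25.6125
cos(angle) = 0.9319
angle = 21.2716 degrees

21.2716 degrees


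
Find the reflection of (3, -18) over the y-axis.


Reflection across y-axis: (x, y) -> (-x, y)
(3, -18) -> (-3, -18)

(-3, -18)


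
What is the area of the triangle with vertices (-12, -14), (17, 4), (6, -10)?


Area = |x1(y2-y3) + x2(y3-y1) + x3(y1-y2)| / 2
= |-12*(4--10) + 17*(-10--14) + 6*(-14-4)| / 2
= 104

104


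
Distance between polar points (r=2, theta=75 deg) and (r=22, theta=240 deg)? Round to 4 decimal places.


d = sqrt(r1^2 + r2^2 - 2*r1*r2*cos(t2-t1))
d = sqrt(2^2 + 22^2 - 2*2*22*cos(240-75)) = 23.9374

23.9374


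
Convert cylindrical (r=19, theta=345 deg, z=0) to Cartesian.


x = 19 * cos(345) = 18.3526
y = 19 * sin(345) = -4.9176
z = 0

(18.3526, -4.9176, 0)


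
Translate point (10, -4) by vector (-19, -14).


Translation: (x+dx, y+dy) = (10+-19, -4+-14) = (-9, -18)

(-9, -18)


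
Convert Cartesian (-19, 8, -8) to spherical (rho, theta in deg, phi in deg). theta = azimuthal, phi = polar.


rho = sqrt((-19)^2 + 8^2 + (-8)^2) = 22.1133
theta = atan2(8, -19) = 157.1663 deg
phi = acos(-8/22.1133) = 111.2091 deg

rho = 22.1133, theta = 157.1663 deg, phi = 111.2091 deg


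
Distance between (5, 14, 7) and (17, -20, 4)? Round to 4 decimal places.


d = sqrt((17-5)^2 + (-20-14)^2 + (4-7)^2) = 36.1801

36.1801


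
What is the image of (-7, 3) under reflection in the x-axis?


Reflection across x-axis: (x, y) -> (x, -y)
(-7, 3) -> (-7, -3)

(-7, -3)


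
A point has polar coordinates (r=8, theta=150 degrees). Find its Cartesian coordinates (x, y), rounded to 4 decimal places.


x = 8 * cos(150) = -6.9282
y = 8 * sin(150) = 4

(-6.9282, 4)


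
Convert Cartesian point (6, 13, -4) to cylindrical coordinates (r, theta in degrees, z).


r = sqrt(6^2 + 13^2) = 14.3178
theta = atan2(13, 6) = 65.2249 deg
z = -4

r = 14.3178, theta = 65.2249 deg, z = -4


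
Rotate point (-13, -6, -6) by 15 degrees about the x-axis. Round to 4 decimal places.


x' = -13
y' = -6*cos(15) - -6*sin(15) = -4.2426
z' = -6*sin(15) + -6*cos(15) = -7.3485

(-13, -4.2426, -7.3485)


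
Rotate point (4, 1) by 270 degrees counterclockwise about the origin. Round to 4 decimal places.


x' = 4*cos(270) - 1*sin(270) = 1
y' = 4*sin(270) + 1*cos(270) = -4

(1, -4)


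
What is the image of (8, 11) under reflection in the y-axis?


Reflection across y-axis: (x, y) -> (-x, y)
(8, 11) -> (-8, 11)

(-8, 11)


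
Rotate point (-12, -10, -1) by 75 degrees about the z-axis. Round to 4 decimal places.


x' = -12*cos(75) - -10*sin(75) = 6.5534
y' = -12*sin(75) + -10*cos(75) = -14.1793
z' = -1

(6.5534, -14.1793, -1)


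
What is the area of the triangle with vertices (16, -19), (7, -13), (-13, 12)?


Area = |x1(y2-y3) + x2(y3-y1) + x3(y1-y2)| / 2
= |16*(-13-12) + 7*(12--19) + -13*(-19--13)| / 2
= 52.5

52.5


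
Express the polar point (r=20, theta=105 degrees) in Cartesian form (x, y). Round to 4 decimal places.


x = 20 * cos(105) = -5.1764
y = 20 * sin(105) = 19.3185

(-5.1764, 19.3185)


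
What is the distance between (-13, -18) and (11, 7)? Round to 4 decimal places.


d = sqrt((11--13)^2 + (7--18)^2) = 34.6554

34.6554


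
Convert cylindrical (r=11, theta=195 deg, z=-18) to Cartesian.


x = 11 * cos(195) = -10.6252
y = 11 * sin(195) = -2.847
z = -18

(-10.6252, -2.847, -18)


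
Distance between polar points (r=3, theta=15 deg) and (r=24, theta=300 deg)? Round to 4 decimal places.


d = sqrt(r1^2 + r2^2 - 2*r1*r2*cos(t2-t1))
d = sqrt(3^2 + 24^2 - 2*3*24*cos(300-15)) = 23.4036

23.4036


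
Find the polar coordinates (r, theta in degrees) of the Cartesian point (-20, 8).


r = sqrt((-20)^2 + 8^2) = 21.5407
theta = atan2(8, -20) = 158.1986 degrees

r = 21.5407, theta = 158.1986 degrees


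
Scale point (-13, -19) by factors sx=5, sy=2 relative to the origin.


Scaling: (x*sx, y*sy) = (-13*5, -19*2) = (-65, -38)

(-65, -38)


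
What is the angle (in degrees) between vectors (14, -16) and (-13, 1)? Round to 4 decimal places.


dot = 14*-13 + -16*1 = -198
|u| = 21.2603, |v| = 13.0384
cos(angle) = -0.7143
angle = 135.5846 degrees

135.5846 degrees


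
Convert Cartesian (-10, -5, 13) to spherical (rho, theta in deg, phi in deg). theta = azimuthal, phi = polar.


rho = sqrt((-10)^2 + (-5)^2 + 13^2) = 17.1464
theta = atan2(-5, -10) = 206.5651 deg
phi = acos(13/17.1464) = 40.6964 deg

rho = 17.1464, theta = 206.5651 deg, phi = 40.6964 deg


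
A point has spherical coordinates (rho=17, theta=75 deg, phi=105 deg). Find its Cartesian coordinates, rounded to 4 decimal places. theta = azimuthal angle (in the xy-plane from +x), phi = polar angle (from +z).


x = 17 * sin(105) * cos(75) = 4.25
y = 17 * sin(105) * sin(75) = 15.8612
z = 17 * cos(105) = -4.3999

(4.25, 15.8612, -4.3999)


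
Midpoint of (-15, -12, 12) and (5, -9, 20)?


Midpoint = ((-15+5)/2, (-12+-9)/2, (12+20)/2) = (-5, -10.5, 16)

(-5, -10.5, 16)


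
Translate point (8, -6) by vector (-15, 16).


Translation: (x+dx, y+dy) = (8+-15, -6+16) = (-7, 10)

(-7, 10)


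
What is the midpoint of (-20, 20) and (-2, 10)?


Midpoint = ((-20+-2)/2, (20+10)/2) = (-11, 15)

(-11, 15)


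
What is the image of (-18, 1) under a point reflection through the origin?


Reflection through origin: (x, y) -> (-x, -y)
(-18, 1) -> (18, -1)

(18, -1)


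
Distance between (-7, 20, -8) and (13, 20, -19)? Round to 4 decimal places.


d = sqrt((13--7)^2 + (20-20)^2 + (-19--8)^2) = 22.8254

22.8254


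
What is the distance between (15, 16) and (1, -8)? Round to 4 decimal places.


d = sqrt((1-15)^2 + (-8-16)^2) = 27.7849

27.7849


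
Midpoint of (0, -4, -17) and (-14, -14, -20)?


Midpoint = ((0+-14)/2, (-4+-14)/2, (-17+-20)/2) = (-7, -9, -18.5)

(-7, -9, -18.5)


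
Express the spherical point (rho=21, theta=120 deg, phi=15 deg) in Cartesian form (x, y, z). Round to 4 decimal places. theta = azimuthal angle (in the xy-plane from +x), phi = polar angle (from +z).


x = 21 * sin(15) * cos(120) = -2.7176
y = 21 * sin(15) * sin(120) = 4.707
z = 21 * cos(15) = 20.2844

(-2.7176, 4.707, 20.2844)


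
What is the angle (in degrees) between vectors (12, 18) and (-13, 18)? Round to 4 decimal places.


dot = 12*-13 + 18*18 = 168
|u| = 21.6333, |v| = 22.2036
cos(angle) = 0.3498
angle = 69.5277 degrees

69.5277 degrees


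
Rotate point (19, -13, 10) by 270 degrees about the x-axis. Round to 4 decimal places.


x' = 19
y' = -13*cos(270) - 10*sin(270) = 10
z' = -13*sin(270) + 10*cos(270) = 13

(19, 10, 13)


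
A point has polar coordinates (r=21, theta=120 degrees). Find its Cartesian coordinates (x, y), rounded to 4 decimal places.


x = 21 * cos(120) = -10.5
y = 21 * sin(120) = 18.1865

(-10.5, 18.1865)


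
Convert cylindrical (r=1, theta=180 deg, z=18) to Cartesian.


x = 1 * cos(180) = -1
y = 1 * sin(180) = 0
z = 18

(-1, 0, 18)


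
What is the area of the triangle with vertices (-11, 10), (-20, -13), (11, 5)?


Area = |x1(y2-y3) + x2(y3-y1) + x3(y1-y2)| / 2
= |-11*(-13-5) + -20*(5-10) + 11*(10--13)| / 2
= 275.5

275.5


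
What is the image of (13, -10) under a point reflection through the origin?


Reflection through origin: (x, y) -> (-x, -y)
(13, -10) -> (-13, 10)

(-13, 10)


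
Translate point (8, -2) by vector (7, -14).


Translation: (x+dx, y+dy) = (8+7, -2+-14) = (15, -16)

(15, -16)


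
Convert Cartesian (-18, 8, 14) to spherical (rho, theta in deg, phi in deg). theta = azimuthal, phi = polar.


rho = sqrt((-18)^2 + 8^2 + 14^2) = 24.1661
theta = atan2(8, -18) = 156.0375 deg
phi = acos(14/24.1661) = 54.597 deg

rho = 24.1661, theta = 156.0375 deg, phi = 54.597 deg


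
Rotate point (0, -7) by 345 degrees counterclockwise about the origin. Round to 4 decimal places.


x' = 0*cos(345) - -7*sin(345) = -1.8117
y' = 0*sin(345) + -7*cos(345) = -6.7615

(-1.8117, -6.7615)


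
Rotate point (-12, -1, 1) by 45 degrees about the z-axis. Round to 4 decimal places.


x' = -12*cos(45) - -1*sin(45) = -7.7782
y' = -12*sin(45) + -1*cos(45) = -9.1924
z' = 1

(-7.7782, -9.1924, 1)


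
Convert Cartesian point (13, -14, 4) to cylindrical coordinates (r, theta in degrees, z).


r = sqrt(13^2 + (-14)^2) = 19.105
theta = atan2(-14, 13) = 312.8789 deg
z = 4

r = 19.105, theta = 312.8789 deg, z = 4


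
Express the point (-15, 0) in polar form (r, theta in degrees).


r = sqrt((-15)^2 + 0^2) = 15
theta = atan2(0, -15) = 180 degrees

r = 15, theta = 180 degrees


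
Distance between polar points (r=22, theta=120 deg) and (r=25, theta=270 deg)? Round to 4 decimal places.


d = sqrt(r1^2 + r2^2 - 2*r1*r2*cos(t2-t1))
d = sqrt(22^2 + 25^2 - 2*22*25*cos(270-120)) = 45.4052

45.4052


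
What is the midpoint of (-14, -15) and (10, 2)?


Midpoint = ((-14+10)/2, (-15+2)/2) = (-2, -6.5)

(-2, -6.5)


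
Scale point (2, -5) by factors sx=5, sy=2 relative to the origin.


Scaling: (x*sx, y*sy) = (2*5, -5*2) = (10, -10)

(10, -10)


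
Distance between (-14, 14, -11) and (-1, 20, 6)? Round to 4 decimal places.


d = sqrt((-1--14)^2 + (20-14)^2 + (6--11)^2) = 22.2261

22.2261


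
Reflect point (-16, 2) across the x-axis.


Reflection across x-axis: (x, y) -> (x, -y)
(-16, 2) -> (-16, -2)

(-16, -2)


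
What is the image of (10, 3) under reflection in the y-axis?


Reflection across y-axis: (x, y) -> (-x, y)
(10, 3) -> (-10, 3)

(-10, 3)


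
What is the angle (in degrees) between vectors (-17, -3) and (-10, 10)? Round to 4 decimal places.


dot = -17*-10 + -3*10 = 140
|u| = 17.2627, |v| = 14.1421
cos(angle) = 0.5735
angle = 55.008 degrees

55.008 degrees


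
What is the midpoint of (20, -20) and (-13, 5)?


Midpoint = ((20+-13)/2, (-20+5)/2) = (3.5, -7.5)

(3.5, -7.5)


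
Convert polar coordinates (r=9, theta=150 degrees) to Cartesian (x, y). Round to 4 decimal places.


x = 9 * cos(150) = -7.7942
y = 9 * sin(150) = 4.5

(-7.7942, 4.5)


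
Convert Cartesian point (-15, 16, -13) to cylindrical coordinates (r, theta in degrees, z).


r = sqrt((-15)^2 + 16^2) = 21.9317
theta = atan2(16, -15) = 133.1524 deg
z = -13

r = 21.9317, theta = 133.1524 deg, z = -13


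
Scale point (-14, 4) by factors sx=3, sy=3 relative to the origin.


Scaling: (x*sx, y*sy) = (-14*3, 4*3) = (-42, 12)

(-42, 12)


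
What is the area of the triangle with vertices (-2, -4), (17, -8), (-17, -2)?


Area = |x1(y2-y3) + x2(y3-y1) + x3(y1-y2)| / 2
= |-2*(-8--2) + 17*(-2--4) + -17*(-4--8)| / 2
= 11

11


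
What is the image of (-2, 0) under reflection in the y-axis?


Reflection across y-axis: (x, y) -> (-x, y)
(-2, 0) -> (2, 0)

(2, 0)


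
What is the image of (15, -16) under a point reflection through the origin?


Reflection through origin: (x, y) -> (-x, -y)
(15, -16) -> (-15, 16)

(-15, 16)


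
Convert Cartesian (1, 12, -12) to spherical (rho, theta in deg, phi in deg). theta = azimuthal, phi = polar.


rho = sqrt(1^2 + 12^2 + (-12)^2) = 17
theta = atan2(12, 1) = 85.2364 deg
phi = acos(-12/17) = 134.9009 deg

rho = 17, theta = 85.2364 deg, phi = 134.9009 deg


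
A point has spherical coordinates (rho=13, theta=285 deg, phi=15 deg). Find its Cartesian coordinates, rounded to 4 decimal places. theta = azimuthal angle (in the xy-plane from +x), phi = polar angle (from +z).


x = 13 * sin(15) * cos(285) = 0.8708
y = 13 * sin(15) * sin(285) = -3.25
z = 13 * cos(15) = 12.557

(0.8708, -3.25, 12.557)


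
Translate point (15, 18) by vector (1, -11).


Translation: (x+dx, y+dy) = (15+1, 18+-11) = (16, 7)

(16, 7)


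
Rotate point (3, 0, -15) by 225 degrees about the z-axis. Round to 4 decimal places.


x' = 3*cos(225) - 0*sin(225) = -2.1213
y' = 3*sin(225) + 0*cos(225) = -2.1213
z' = -15

(-2.1213, -2.1213, -15)


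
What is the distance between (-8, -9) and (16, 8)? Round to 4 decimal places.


d = sqrt((16--8)^2 + (8--9)^2) = 29.4109

29.4109


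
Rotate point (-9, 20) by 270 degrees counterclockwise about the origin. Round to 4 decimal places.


x' = -9*cos(270) - 20*sin(270) = 20
y' = -9*sin(270) + 20*cos(270) = 9

(20, 9)


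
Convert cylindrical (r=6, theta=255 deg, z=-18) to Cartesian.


x = 6 * cos(255) = -1.5529
y = 6 * sin(255) = -5.7956
z = -18

(-1.5529, -5.7956, -18)


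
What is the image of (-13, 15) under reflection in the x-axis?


Reflection across x-axis: (x, y) -> (x, -y)
(-13, 15) -> (-13, -15)

(-13, -15)


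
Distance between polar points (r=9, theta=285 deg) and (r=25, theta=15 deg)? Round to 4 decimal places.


d = sqrt(r1^2 + r2^2 - 2*r1*r2*cos(t2-t1))
d = sqrt(9^2 + 25^2 - 2*9*25*cos(15-285)) = 26.5707

26.5707


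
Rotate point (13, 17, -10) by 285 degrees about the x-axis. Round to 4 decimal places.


x' = 13
y' = 17*cos(285) - -10*sin(285) = -5.2593
z' = 17*sin(285) + -10*cos(285) = -19.0089

(13, -5.2593, -19.0089)


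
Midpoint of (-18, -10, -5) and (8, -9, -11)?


Midpoint = ((-18+8)/2, (-10+-9)/2, (-5+-11)/2) = (-5, -9.5, -8)

(-5, -9.5, -8)


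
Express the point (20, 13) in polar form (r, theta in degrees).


r = sqrt(20^2 + 13^2) = 23.8537
theta = atan2(13, 20) = 33.0239 degrees

r = 23.8537, theta = 33.0239 degrees


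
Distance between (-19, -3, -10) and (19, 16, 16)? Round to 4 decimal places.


d = sqrt((19--19)^2 + (16--3)^2 + (16--10)^2) = 49.8096

49.8096


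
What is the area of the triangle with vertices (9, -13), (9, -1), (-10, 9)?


Area = |x1(y2-y3) + x2(y3-y1) + x3(y1-y2)| / 2
= |9*(-1-9) + 9*(9--13) + -10*(-13--1)| / 2
= 114

114


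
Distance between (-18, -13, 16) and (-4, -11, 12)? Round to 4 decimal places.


d = sqrt((-4--18)^2 + (-11--13)^2 + (12-16)^2) = 14.6969

14.6969


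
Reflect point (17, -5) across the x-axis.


Reflection across x-axis: (x, y) -> (x, -y)
(17, -5) -> (17, 5)

(17, 5)


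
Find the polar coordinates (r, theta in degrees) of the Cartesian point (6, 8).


r = sqrt(6^2 + 8^2) = 10
theta = atan2(8, 6) = 53.1301 degrees

r = 10, theta = 53.1301 degrees


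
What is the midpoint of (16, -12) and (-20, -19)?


Midpoint = ((16+-20)/2, (-12+-19)/2) = (-2, -15.5)

(-2, -15.5)


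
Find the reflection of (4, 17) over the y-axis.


Reflection across y-axis: (x, y) -> (-x, y)
(4, 17) -> (-4, 17)

(-4, 17)


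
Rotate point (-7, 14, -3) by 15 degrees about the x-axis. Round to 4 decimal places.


x' = -7
y' = 14*cos(15) - -3*sin(15) = 14.2994
z' = 14*sin(15) + -3*cos(15) = 0.7257

(-7, 14.2994, 0.7257)


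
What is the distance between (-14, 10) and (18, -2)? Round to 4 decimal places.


d = sqrt((18--14)^2 + (-2-10)^2) = 34.176

34.176


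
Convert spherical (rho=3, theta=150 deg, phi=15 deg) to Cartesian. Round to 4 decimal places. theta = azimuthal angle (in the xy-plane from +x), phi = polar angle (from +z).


x = 3 * sin(15) * cos(150) = -0.6724
y = 3 * sin(15) * sin(150) = 0.3882
z = 3 * cos(15) = 2.8978

(-0.6724, 0.3882, 2.8978)


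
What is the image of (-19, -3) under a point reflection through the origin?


Reflection through origin: (x, y) -> (-x, -y)
(-19, -3) -> (19, 3)

(19, 3)


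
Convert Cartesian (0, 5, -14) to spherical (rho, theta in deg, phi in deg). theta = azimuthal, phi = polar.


rho = sqrt(0^2 + 5^2 + (-14)^2) = 14.8661
theta = atan2(5, 0) = 90 deg
phi = acos(-14/14.8661) = 160.3462 deg

rho = 14.8661, theta = 90 deg, phi = 160.3462 deg


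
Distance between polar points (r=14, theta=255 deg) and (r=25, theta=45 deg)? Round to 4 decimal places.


d = sqrt(r1^2 + r2^2 - 2*r1*r2*cos(t2-t1))
d = sqrt(14^2 + 25^2 - 2*14*25*cos(45-255)) = 37.7785

37.7785


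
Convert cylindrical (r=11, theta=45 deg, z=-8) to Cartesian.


x = 11 * cos(45) = 7.7782
y = 11 * sin(45) = 7.7782
z = -8

(7.7782, 7.7782, -8)


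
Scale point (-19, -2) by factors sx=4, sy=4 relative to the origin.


Scaling: (x*sx, y*sy) = (-19*4, -2*4) = (-76, -8)

(-76, -8)


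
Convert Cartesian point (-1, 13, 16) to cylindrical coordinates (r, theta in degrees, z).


r = sqrt((-1)^2 + 13^2) = 13.0384
theta = atan2(13, -1) = 94.3987 deg
z = 16

r = 13.0384, theta = 94.3987 deg, z = 16


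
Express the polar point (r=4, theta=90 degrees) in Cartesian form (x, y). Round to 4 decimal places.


x = 4 * cos(90) = 0
y = 4 * sin(90) = 4

(0, 4)


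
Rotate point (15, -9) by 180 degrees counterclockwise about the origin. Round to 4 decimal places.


x' = 15*cos(180) - -9*sin(180) = -15
y' = 15*sin(180) + -9*cos(180) = 9

(-15, 9)


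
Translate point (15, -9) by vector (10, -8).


Translation: (x+dx, y+dy) = (15+10, -9+-8) = (25, -17)

(25, -17)


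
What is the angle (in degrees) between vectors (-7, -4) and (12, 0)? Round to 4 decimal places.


dot = -7*12 + -4*0 = -84
|u| = 8.0623, |v| = 12
cos(angle) = -0.8682
angle = 150.2551 degrees

150.2551 degrees


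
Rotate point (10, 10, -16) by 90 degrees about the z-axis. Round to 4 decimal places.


x' = 10*cos(90) - 10*sin(90) = -10
y' = 10*sin(90) + 10*cos(90) = 10
z' = -16

(-10, 10, -16)


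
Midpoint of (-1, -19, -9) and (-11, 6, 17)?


Midpoint = ((-1+-11)/2, (-19+6)/2, (-9+17)/2) = (-6, -6.5, 4)

(-6, -6.5, 4)


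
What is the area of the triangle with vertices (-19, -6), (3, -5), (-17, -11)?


Area = |x1(y2-y3) + x2(y3-y1) + x3(y1-y2)| / 2
= |-19*(-5--11) + 3*(-11--6) + -17*(-6--5)| / 2
= 56

56


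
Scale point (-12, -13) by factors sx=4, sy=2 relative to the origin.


Scaling: (x*sx, y*sy) = (-12*4, -13*2) = (-48, -26)

(-48, -26)


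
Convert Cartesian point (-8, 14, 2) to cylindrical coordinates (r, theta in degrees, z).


r = sqrt((-8)^2 + 14^2) = 16.1245
theta = atan2(14, -8) = 119.7449 deg
z = 2

r = 16.1245, theta = 119.7449 deg, z = 2


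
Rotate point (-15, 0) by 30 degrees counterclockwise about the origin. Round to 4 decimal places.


x' = -15*cos(30) - 0*sin(30) = -12.9904
y' = -15*sin(30) + 0*cos(30) = -7.5

(-12.9904, -7.5)


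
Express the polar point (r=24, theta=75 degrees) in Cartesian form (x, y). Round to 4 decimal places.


x = 24 * cos(75) = 6.2117
y = 24 * sin(75) = 23.1822

(6.2117, 23.1822)


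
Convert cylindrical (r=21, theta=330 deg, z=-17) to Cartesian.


x = 21 * cos(330) = 18.1865
y = 21 * sin(330) = -10.5
z = -17

(18.1865, -10.5, -17)


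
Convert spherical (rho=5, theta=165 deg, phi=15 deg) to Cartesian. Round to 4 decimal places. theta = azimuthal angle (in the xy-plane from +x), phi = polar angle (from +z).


x = 5 * sin(15) * cos(165) = -1.25
y = 5 * sin(15) * sin(165) = 0.3349
z = 5 * cos(15) = 4.8296

(-1.25, 0.3349, 4.8296)


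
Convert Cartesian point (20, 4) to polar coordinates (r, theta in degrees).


r = sqrt(20^2 + 4^2) = 20.3961
theta = atan2(4, 20) = 11.3099 degrees

r = 20.3961, theta = 11.3099 degrees


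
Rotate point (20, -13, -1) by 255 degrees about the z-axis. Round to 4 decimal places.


x' = 20*cos(255) - -13*sin(255) = -17.7334
y' = 20*sin(255) + -13*cos(255) = -15.9539
z' = -1

(-17.7334, -15.9539, -1)


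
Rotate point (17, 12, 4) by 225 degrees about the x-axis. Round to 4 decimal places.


x' = 17
y' = 12*cos(225) - 4*sin(225) = -5.6569
z' = 12*sin(225) + 4*cos(225) = -11.3137

(17, -5.6569, -11.3137)


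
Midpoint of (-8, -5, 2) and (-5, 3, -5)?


Midpoint = ((-8+-5)/2, (-5+3)/2, (2+-5)/2) = (-6.5, -1, -1.5)

(-6.5, -1, -1.5)


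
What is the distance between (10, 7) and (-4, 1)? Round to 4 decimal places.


d = sqrt((-4-10)^2 + (1-7)^2) = 15.2315

15.2315


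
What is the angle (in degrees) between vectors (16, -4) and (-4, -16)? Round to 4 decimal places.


dot = 16*-4 + -4*-16 = 0
|u| = 16.4924, |v| = 16.4924
cos(angle) = 0
angle = 90 degrees

90 degrees


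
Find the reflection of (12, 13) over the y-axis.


Reflection across y-axis: (x, y) -> (-x, y)
(12, 13) -> (-12, 13)

(-12, 13)


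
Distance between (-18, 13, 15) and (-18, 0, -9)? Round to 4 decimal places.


d = sqrt((-18--18)^2 + (0-13)^2 + (-9-15)^2) = 27.2947

27.2947


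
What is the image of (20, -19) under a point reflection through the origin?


Reflection through origin: (x, y) -> (-x, -y)
(20, -19) -> (-20, 19)

(-20, 19)


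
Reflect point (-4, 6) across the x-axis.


Reflection across x-axis: (x, y) -> (x, -y)
(-4, 6) -> (-4, -6)

(-4, -6)


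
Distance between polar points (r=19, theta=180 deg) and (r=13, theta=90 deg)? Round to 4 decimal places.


d = sqrt(r1^2 + r2^2 - 2*r1*r2*cos(t2-t1))
d = sqrt(19^2 + 13^2 - 2*19*13*cos(90-180)) = 23.0217

23.0217


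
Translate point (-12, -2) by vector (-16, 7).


Translation: (x+dx, y+dy) = (-12+-16, -2+7) = (-28, 5)

(-28, 5)


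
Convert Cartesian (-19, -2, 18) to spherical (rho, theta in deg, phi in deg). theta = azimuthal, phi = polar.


rho = sqrt((-19)^2 + (-2)^2 + 18^2) = 26.2488
theta = atan2(-2, -19) = 186.009 deg
phi = acos(18/26.2488) = 46.7057 deg

rho = 26.2488, theta = 186.009 deg, phi = 46.7057 deg


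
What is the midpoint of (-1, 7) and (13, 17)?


Midpoint = ((-1+13)/2, (7+17)/2) = (6, 12)

(6, 12)


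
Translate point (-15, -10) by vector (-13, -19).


Translation: (x+dx, y+dy) = (-15+-13, -10+-19) = (-28, -29)

(-28, -29)


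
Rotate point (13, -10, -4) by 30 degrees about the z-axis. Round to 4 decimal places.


x' = 13*cos(30) - -10*sin(30) = 16.2583
y' = 13*sin(30) + -10*cos(30) = -2.1603
z' = -4

(16.2583, -2.1603, -4)


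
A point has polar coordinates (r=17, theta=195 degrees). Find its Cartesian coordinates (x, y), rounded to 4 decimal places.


x = 17 * cos(195) = -16.4207
y = 17 * sin(195) = -4.3999

(-16.4207, -4.3999)


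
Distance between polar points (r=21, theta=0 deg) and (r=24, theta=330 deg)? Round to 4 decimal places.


d = sqrt(r1^2 + r2^2 - 2*r1*r2*cos(t2-t1))
d = sqrt(21^2 + 24^2 - 2*21*24*cos(330-0)) = 12.0019

12.0019


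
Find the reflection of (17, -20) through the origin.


Reflection through origin: (x, y) -> (-x, -y)
(17, -20) -> (-17, 20)

(-17, 20)


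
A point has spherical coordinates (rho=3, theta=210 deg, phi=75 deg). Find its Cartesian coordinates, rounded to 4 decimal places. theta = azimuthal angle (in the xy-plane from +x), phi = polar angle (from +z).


x = 3 * sin(75) * cos(210) = -2.5095
y = 3 * sin(75) * sin(210) = -1.4489
z = 3 * cos(75) = 0.7765

(-2.5095, -1.4489, 0.7765)


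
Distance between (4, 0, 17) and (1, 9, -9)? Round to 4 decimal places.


d = sqrt((1-4)^2 + (9-0)^2 + (-9-17)^2) = 27.6767

27.6767


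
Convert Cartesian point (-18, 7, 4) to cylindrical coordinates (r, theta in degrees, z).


r = sqrt((-18)^2 + 7^2) = 19.3132
theta = atan2(7, -18) = 158.7495 deg
z = 4

r = 19.3132, theta = 158.7495 deg, z = 4


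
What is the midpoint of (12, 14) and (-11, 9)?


Midpoint = ((12+-11)/2, (14+9)/2) = (0.5, 11.5)

(0.5, 11.5)


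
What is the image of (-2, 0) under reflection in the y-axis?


Reflection across y-axis: (x, y) -> (-x, y)
(-2, 0) -> (2, 0)

(2, 0)


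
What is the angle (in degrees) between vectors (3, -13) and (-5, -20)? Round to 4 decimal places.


dot = 3*-5 + -13*-20 = 245
|u| = 13.3417, |v| = 20.6155
cos(angle) = 0.8908
angle = 27.0309 degrees

27.0309 degrees


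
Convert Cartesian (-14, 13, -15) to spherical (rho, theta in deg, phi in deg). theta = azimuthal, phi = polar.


rho = sqrt((-14)^2 + 13^2 + (-15)^2) = 24.2899
theta = atan2(13, -14) = 137.1211 deg
phi = acos(-15/24.2899) = 128.1367 deg

rho = 24.2899, theta = 137.1211 deg, phi = 128.1367 deg


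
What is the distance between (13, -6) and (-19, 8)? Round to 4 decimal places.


d = sqrt((-19-13)^2 + (8--6)^2) = 34.9285

34.9285


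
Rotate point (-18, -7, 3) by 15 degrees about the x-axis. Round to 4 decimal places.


x' = -18
y' = -7*cos(15) - 3*sin(15) = -7.5379
z' = -7*sin(15) + 3*cos(15) = 1.086

(-18, -7.5379, 1.086)


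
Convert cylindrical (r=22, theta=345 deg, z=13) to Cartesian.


x = 22 * cos(345) = 21.2504
y = 22 * sin(345) = -5.694
z = 13

(21.2504, -5.694, 13)


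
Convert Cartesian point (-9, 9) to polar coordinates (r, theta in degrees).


r = sqrt((-9)^2 + 9^2) = 12.7279
theta = atan2(9, -9) = 135 degrees

r = 12.7279, theta = 135 degrees


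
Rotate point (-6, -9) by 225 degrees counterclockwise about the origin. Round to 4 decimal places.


x' = -6*cos(225) - -9*sin(225) = -2.1213
y' = -6*sin(225) + -9*cos(225) = 10.6066

(-2.1213, 10.6066)


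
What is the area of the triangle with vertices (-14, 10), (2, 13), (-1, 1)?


Area = |x1(y2-y3) + x2(y3-y1) + x3(y1-y2)| / 2
= |-14*(13-1) + 2*(1-10) + -1*(10-13)| / 2
= 91.5

91.5


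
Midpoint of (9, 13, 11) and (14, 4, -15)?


Midpoint = ((9+14)/2, (13+4)/2, (11+-15)/2) = (11.5, 8.5, -2)

(11.5, 8.5, -2)


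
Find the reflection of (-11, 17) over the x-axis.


Reflection across x-axis: (x, y) -> (x, -y)
(-11, 17) -> (-11, -17)

(-11, -17)


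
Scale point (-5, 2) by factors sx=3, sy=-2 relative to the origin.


Scaling: (x*sx, y*sy) = (-5*3, 2*-2) = (-15, -4)

(-15, -4)


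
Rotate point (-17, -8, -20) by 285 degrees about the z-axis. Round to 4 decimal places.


x' = -17*cos(285) - -8*sin(285) = -12.1273
y' = -17*sin(285) + -8*cos(285) = 14.3502
z' = -20

(-12.1273, 14.3502, -20)


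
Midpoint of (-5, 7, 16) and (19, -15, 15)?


Midpoint = ((-5+19)/2, (7+-15)/2, (16+15)/2) = (7, -4, 15.5)

(7, -4, 15.5)


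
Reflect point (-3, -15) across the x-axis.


Reflection across x-axis: (x, y) -> (x, -y)
(-3, -15) -> (-3, 15)

(-3, 15)


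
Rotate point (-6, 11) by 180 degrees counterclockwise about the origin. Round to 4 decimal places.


x' = -6*cos(180) - 11*sin(180) = 6
y' = -6*sin(180) + 11*cos(180) = -11

(6, -11)


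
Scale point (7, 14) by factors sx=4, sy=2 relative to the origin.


Scaling: (x*sx, y*sy) = (7*4, 14*2) = (28, 28)

(28, 28)


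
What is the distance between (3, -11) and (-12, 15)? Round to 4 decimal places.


d = sqrt((-12-3)^2 + (15--11)^2) = 30.0167

30.0167


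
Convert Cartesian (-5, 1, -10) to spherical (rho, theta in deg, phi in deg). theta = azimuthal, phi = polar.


rho = sqrt((-5)^2 + 1^2 + (-10)^2) = 11.225
theta = atan2(1, -5) = 168.6901 deg
phi = acos(-10/11.225) = 152.9829 deg

rho = 11.225, theta = 168.6901 deg, phi = 152.9829 deg


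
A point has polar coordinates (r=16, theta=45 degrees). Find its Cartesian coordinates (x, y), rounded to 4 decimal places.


x = 16 * cos(45) = 11.3137
y = 16 * sin(45) = 11.3137

(11.3137, 11.3137)


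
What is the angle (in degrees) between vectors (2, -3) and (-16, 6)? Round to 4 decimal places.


dot = 2*-16 + -3*6 = -50
|u| = 3.6056, |v| = 17.088
cos(angle) = -0.8115
angle = 144.2461 degrees

144.2461 degrees


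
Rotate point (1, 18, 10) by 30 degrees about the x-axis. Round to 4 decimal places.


x' = 1
y' = 18*cos(30) - 10*sin(30) = 10.5885
z' = 18*sin(30) + 10*cos(30) = 17.6603

(1, 10.5885, 17.6603)


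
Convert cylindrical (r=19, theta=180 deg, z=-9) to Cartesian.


x = 19 * cos(180) = -19
y = 19 * sin(180) = 0
z = -9

(-19, 0, -9)


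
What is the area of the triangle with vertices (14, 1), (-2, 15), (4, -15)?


Area = |x1(y2-y3) + x2(y3-y1) + x3(y1-y2)| / 2
= |14*(15--15) + -2*(-15-1) + 4*(1-15)| / 2
= 198

198


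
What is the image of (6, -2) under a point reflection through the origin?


Reflection through origin: (x, y) -> (-x, -y)
(6, -2) -> (-6, 2)

(-6, 2)


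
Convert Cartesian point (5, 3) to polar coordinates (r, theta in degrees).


r = sqrt(5^2 + 3^2) = 5.831
theta = atan2(3, 5) = 30.9638 degrees

r = 5.831, theta = 30.9638 degrees


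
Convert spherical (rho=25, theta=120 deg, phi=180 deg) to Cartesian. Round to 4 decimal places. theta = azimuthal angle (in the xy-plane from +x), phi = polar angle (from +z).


x = 25 * sin(180) * cos(120) = 0
y = 25 * sin(180) * sin(120) = 0
z = 25 * cos(180) = -25

(0, 0, -25)


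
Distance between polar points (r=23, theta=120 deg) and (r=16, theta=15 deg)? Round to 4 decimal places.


d = sqrt(r1^2 + r2^2 - 2*r1*r2*cos(t2-t1))
d = sqrt(23^2 + 16^2 - 2*23*16*cos(15-120)) = 31.2328

31.2328


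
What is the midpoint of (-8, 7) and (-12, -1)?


Midpoint = ((-8+-12)/2, (7+-1)/2) = (-10, 3)

(-10, 3)


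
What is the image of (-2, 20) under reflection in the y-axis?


Reflection across y-axis: (x, y) -> (-x, y)
(-2, 20) -> (2, 20)

(2, 20)


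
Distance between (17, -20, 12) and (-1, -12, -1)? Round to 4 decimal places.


d = sqrt((-1-17)^2 + (-12--20)^2 + (-1-12)^2) = 23.6008

23.6008


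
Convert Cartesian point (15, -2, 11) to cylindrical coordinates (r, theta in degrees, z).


r = sqrt(15^2 + (-2)^2) = 15.1327
theta = atan2(-2, 15) = 352.4054 deg
z = 11

r = 15.1327, theta = 352.4054 deg, z = 11


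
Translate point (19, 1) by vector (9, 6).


Translation: (x+dx, y+dy) = (19+9, 1+6) = (28, 7)

(28, 7)


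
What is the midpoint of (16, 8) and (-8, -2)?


Midpoint = ((16+-8)/2, (8+-2)/2) = (4, 3)

(4, 3)


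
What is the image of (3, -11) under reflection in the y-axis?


Reflection across y-axis: (x, y) -> (-x, y)
(3, -11) -> (-3, -11)

(-3, -11)


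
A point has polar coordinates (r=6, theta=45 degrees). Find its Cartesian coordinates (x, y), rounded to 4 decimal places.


x = 6 * cos(45) = 4.2426
y = 6 * sin(45) = 4.2426

(4.2426, 4.2426)


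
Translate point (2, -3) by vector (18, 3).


Translation: (x+dx, y+dy) = (2+18, -3+3) = (20, 0)

(20, 0)


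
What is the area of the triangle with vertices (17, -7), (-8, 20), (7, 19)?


Area = |x1(y2-y3) + x2(y3-y1) + x3(y1-y2)| / 2
= |17*(20-19) + -8*(19--7) + 7*(-7-20)| / 2
= 190

190


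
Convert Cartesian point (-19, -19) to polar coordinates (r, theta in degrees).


r = sqrt((-19)^2 + (-19)^2) = 26.8701
theta = atan2(-19, -19) = 225 degrees

r = 26.8701, theta = 225 degrees


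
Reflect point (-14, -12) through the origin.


Reflection through origin: (x, y) -> (-x, -y)
(-14, -12) -> (14, 12)

(14, 12)


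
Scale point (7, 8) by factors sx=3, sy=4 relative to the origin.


Scaling: (x*sx, y*sy) = (7*3, 8*4) = (21, 32)

(21, 32)


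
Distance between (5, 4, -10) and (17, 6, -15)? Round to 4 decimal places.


d = sqrt((17-5)^2 + (6-4)^2 + (-15--10)^2) = 13.1529

13.1529


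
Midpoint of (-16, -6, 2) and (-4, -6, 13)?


Midpoint = ((-16+-4)/2, (-6+-6)/2, (2+13)/2) = (-10, -6, 7.5)

(-10, -6, 7.5)


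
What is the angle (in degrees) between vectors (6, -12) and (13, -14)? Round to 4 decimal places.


dot = 6*13 + -12*-14 = 246
|u| = 13.4164, |v| = 19.105
cos(angle) = 0.9597
angle = 16.3139 degrees

16.3139 degrees
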